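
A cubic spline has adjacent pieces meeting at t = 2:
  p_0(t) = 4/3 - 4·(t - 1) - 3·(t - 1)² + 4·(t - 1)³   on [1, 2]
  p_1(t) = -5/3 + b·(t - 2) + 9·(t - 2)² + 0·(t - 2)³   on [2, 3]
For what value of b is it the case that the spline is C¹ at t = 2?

p_0'(t) = -4 - 6·(t - 1) + 12·(t - 1)², so p_0'(2) = 2. On the right, p_1'(2) = b, so b = 2.

2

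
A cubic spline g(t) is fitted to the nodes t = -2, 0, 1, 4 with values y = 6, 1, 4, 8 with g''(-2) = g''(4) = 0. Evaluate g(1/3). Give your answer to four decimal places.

With M_i denoting the second derivative at x_i, h_i = 2, 1, 3, and Δ_i = (y_(i+1) − y_i)/h_i = -5/2, 3, 4/3:
  2·M_0 + 6·M_1 + 1·M_2 = 6(Δ_1 - Δ_0) = 33
  1·M_1 + 8·M_2 + 3·M_3 = 6(Δ_2 - Δ_1) = -10
Natural end conditions: M_0 = M_3 = 0.
Hence M_0 = 0, M_1 = 274/47, M_2 = -93/47, M_3 = 0.
On [0, 1], g(t) = 1 + 391/282·t + 137/47·t² - 367/282·t³.
With t = 1/3: g(1/3) = 6616/3807.

1.7379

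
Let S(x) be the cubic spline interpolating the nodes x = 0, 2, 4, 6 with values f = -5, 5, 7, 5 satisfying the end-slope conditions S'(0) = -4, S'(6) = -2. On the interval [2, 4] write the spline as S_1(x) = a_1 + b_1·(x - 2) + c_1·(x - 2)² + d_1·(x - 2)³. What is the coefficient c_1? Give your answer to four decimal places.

Write M_i for S''(x_i). With h_i = 2, 2, 2 and divided differences Δ_i = 5, 1, -1, the continuity of S' gives the tridiagonal system
  2·M_0 + 8·M_1 + 2·M_2 = 6(Δ_1 - Δ_0) = -24
  2·M_1 + 8·M_2 + 2·M_3 = 6(Δ_2 - Δ_1) = -12
Clamped end conditions give two more equations: 2h_0·M_0 + h_0·M_1 = 6(Δ_0 - S'(0)) = 54 and h_2·M_2 + 2h_2·M_3 = 6(S'(6) - Δ_2) = -6.
Solving the tridiagonal system: M_0 = 259/15, M_1 = -113/15, M_2 = 13/15, M_3 = -29/15.
On [2, 4], with S_1(x) = a_1 + b_1·(x - 2) + c_1·(x - 2)² + d_1·(x - 2)³: c_1 = M_1/2 = -113/30, d_1 = (M_2 - M_1)/(6h_1) = 7/10, b_1 = Δ_1 - h_1(2M_1 + M_2)/6 = 86/15.

-3.7667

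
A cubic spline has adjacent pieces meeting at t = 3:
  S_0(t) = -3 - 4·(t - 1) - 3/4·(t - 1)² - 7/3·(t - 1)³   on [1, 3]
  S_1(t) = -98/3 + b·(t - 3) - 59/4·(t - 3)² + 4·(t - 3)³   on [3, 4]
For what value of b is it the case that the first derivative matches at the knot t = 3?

-35

S_0'(t) = -4 - 3/2·(t - 1) - 7·(t - 1)², so S_0'(3) = -35. On the right, S_1'(3) = b, so b = -35.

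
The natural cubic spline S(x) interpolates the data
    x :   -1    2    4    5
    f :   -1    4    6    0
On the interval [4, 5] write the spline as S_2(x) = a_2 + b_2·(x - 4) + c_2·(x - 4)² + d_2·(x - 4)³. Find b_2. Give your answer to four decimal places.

-3.5476

Let M_i = S''(x_i). Step sizes h_i = 3, 2, 1; slopes of the chords Δ_i = (y_(i+1) - y_i)/h_i = 5/3, 1, -6.
  3·M_0 + 10·M_1 + 2·M_2 = 6(Δ_1 - Δ_0) = -4
  2·M_1 + 6·M_2 + 1·M_3 = 6(Δ_2 - Δ_1) = -42
Natural end conditions: M_0 = M_3 = 0.
Solving the tridiagonal system: M_0 = 0, M_1 = 15/14, M_2 = -103/14, M_3 = 0.
On [4, 5], with S_2(x) = a_2 + b_2·(x - 4) + c_2·(x - 4)² + d_2·(x - 4)³: c_2 = M_2/2 = -103/28, d_2 = (M_3 - M_2)/(6h_2) = 103/84, b_2 = Δ_2 - h_2(2M_2 + M_3)/6 = -149/42.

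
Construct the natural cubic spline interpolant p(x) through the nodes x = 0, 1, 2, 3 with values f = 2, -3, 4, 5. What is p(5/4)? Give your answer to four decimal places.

With M_i denoting the second derivative at x_i, h_i = 1, 1, 1, and Δ_i = (y_(i+1) − y_i)/h_i = -5, 7, 1:
  1·M_0 + 4·M_1 + 1·M_2 = 6(Δ_1 - Δ_0) = 72
  1·M_1 + 4·M_2 + 1·M_3 = 6(Δ_2 - Δ_1) = -36
Natural end conditions: M_0 = M_3 = 0.
Hence M_0 = 0, M_1 = 108/5, M_2 = -72/5, M_3 = 0.
On [1, 2], p(x) = -3 + 11/5·(x - 1) + 54/5·(x - 1)² - 6·(x - 1)³.
With (x - 1) = 1/4: p(5/4) = -299/160.

-1.8688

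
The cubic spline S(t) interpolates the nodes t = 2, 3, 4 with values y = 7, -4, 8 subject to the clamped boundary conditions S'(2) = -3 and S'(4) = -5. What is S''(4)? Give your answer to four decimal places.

With σ_i denoting the second derivative at x_i, h_i = 1, 1, and Δ_i = (y_(i+1) − y_i)/h_i = -11, 12:
  1·σ_0 + 4·σ_1 + 1·σ_2 = 6(Δ_1 - Δ_0) = 138
Clamped end conditions give two more equations: 2h_0·σ_0 + h_0·σ_1 = 6(Δ_0 - S'(2)) = -48 and h_1·σ_1 + 2h_1·σ_2 = 6(S'(4) - Δ_1) = -102.
Solving: σ_0 = -119/2, σ_1 = 71, σ_2 = -173/2.

-86.5000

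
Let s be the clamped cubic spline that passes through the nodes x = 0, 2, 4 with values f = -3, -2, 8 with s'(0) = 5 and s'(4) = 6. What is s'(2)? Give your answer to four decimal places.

1.3750

Put M_i = s'' at the i-th knot. Here h = (2, 2) and Δ = (1/2, 5), so the interior equations h_(i-1)·M_(i-1) + 2(h_(i-1)+h_i)·M_i + h_i·M_(i+1) = 6(Δ_i − Δ_(i-1)) read
  2·M_0 + 8·M_1 + 2·M_2 = 6(Δ_1 - Δ_0) = 27
Clamped end conditions give two more equations: 2h_0·M_0 + h_0·M_1 = 6(Δ_0 - s'(0)) = -27 and h_1·M_1 + 2h_1·M_2 = 6(s'(4) - Δ_1) = 6.
Hence M_0 = -79/8, M_1 = 25/4, M_2 = -13/8.
On [2, 4], s'(x) = b_1 + 2c_1·(x - 2) + 3d_1·(x - 2)² with b_1 = Δ_1 - h_1(2M_1 + M_2)/6 = 11/8, c_1 = M_1/2 = 25/8, d_1 = (M_2 - M_1)/(6h_1) = -21/32. So s'(2) = 11/8.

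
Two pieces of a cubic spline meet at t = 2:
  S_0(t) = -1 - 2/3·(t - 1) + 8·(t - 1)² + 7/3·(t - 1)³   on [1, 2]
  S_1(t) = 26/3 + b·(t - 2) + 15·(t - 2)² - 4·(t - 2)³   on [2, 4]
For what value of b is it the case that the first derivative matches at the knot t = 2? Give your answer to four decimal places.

22.3333

S_0'(t) = -2/3 + 16·(t - 1) + 7·(t - 1)², so S_0'(2) = 67/3. On the right, S_1'(2) = b, so b = 67/3.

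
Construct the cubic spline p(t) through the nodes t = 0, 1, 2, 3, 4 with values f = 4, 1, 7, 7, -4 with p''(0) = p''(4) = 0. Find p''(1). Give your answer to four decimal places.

Let σ_i = p''(x_i). Step sizes h_i = 1, 1, 1, 1; slopes of the chords Δ_i = (y_(i+1) - y_i)/h_i = -3, 6, 0, -11.
  1·σ_0 + 4·σ_1 + 1·σ_2 = 6(Δ_1 - Δ_0) = 54
  1·σ_1 + 4·σ_2 + 1·σ_3 = 6(Δ_2 - Δ_1) = -36
  1·σ_2 + 4·σ_3 + 1·σ_4 = 6(Δ_3 - Δ_2) = -66
Natural end conditions: σ_0 = σ_4 = 0.
Solving the tridiagonal system: σ_0 = 0, σ_1 = 111/7, σ_2 = -66/7, σ_3 = -99/7, σ_4 = 0.

15.8571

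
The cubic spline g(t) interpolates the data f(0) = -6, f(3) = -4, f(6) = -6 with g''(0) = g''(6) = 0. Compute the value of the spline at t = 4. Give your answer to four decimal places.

Let M_i = g''(x_i). Step sizes h_i = 3, 3; slopes of the chords Δ_i = (y_(i+1) - y_i)/h_i = 2/3, -2/3.
  3·M_0 + 12·M_1 + 3·M_2 = 6(Δ_1 - Δ_0) = -8
Natural end conditions: M_0 = M_2 = 0.
Hence M_0 = 0, M_1 = -2/3, M_2 = 0.
On [3, 6], g(t) = -4 + 0·(t - 3) - 1/3·(t - 3)² + 1/27·(t - 3)³.
With (t - 3) = 1: g(4) = -116/27.

-4.2963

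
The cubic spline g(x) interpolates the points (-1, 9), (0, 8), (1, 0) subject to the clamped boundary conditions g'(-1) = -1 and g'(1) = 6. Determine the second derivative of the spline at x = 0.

With M_i denoting the second derivative at x_i, h_i = 1, 1, and Δ_i = (y_(i+1) − y_i)/h_i = -1, -8:
  1·M_0 + 4·M_1 + 1·M_2 = 6(Δ_1 - Δ_0) = -42
Clamped end conditions give two more equations: 2h_0·M_0 + h_0·M_1 = 6(Δ_0 - g'(-1)) = 0 and h_1·M_1 + 2h_1·M_2 = 6(g'(1) - Δ_1) = 84.
Solving: M_0 = 14, M_1 = -28, M_2 = 56.

-28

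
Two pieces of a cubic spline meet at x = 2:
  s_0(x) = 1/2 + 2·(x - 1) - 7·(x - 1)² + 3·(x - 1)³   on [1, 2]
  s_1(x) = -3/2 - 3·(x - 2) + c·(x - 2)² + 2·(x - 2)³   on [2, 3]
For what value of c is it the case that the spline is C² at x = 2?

2

s_0''(x) = -14 + 18·(x - 1), so s_0''(2) = 4. On the right, s_1''(2) = 2c, so c = 2.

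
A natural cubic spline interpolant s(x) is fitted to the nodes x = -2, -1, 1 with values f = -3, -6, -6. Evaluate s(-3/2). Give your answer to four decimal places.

-4.6875

With m_i denoting the second derivative at x_i, h_i = 1, 2, and Δ_i = (y_(i+1) − y_i)/h_i = -3, 0:
  1·m_0 + 6·m_1 + 2·m_2 = 6(Δ_1 - Δ_0) = 18
Natural end conditions: m_0 = m_2 = 0.
Solving: m_0 = 0, m_1 = 3, m_2 = 0.
On [-2, -1], s(x) = -3 - 7/2·(x + 2) + 0·(x + 2)² + 1/2·(x + 2)³.
With (x + 2) = 1/2: s(-3/2) = -75/16.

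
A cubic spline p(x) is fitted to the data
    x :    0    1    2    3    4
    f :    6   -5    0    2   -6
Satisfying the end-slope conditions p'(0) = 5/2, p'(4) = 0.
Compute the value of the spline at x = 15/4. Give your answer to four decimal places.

-5.0635

Write M_i for p''(x_i). With h_i = 1, 1, 1, 1 and divided differences Δ_i = -11, 5, 2, -8, the continuity of p' gives the tridiagonal system
  1·M_0 + 4·M_1 + 1·M_2 = 6(Δ_1 - Δ_0) = 96
  1·M_1 + 4·M_2 + 1·M_3 = 6(Δ_2 - Δ_1) = -18
  1·M_2 + 4·M_3 + 1·M_4 = 6(Δ_3 - Δ_2) = -60
Clamped end conditions give two more equations: 2h_0·M_0 + h_0·M_1 = 6(Δ_0 - p'(0)) = -81 and h_3·M_3 + 2h_3·M_4 = 6(p'(4) - Δ_3) = 48.
Solving: M_0 = -491/8, M_1 = 167/4, M_2 = -77/8, M_3 = -85/4, M_4 = 277/8.
On [3, 4], p(x) = 2 - 107/16·(x - 3) - 85/8·(x - 3)² + 149/16·(x - 3)³.
With (x - 3) = 3/4: p(15/4) = -5185/1024.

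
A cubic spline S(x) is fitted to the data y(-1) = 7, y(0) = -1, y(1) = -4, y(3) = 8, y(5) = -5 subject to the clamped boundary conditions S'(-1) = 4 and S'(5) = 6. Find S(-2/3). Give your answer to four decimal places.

Put m_i = S'' at the i-th knot. Here h = (1, 1, 2, 2) and Δ = (-8, -3, 6, -13/2), so the interior equations h_(i-1)·m_(i-1) + 2(h_(i-1)+h_i)·m_i + h_i·m_(i+1) = 6(Δ_i − Δ_(i-1)) read
  1·m_0 + 4·m_1 + 1·m_2 = 6(Δ_1 - Δ_0) = 30
  1·m_1 + 6·m_2 + 2·m_3 = 6(Δ_2 - Δ_1) = 54
  2·m_2 + 8·m_3 + 2·m_4 = 6(Δ_3 - Δ_2) = -75
Clamped end conditions give two more equations: 2h_0·m_0 + h_0·m_1 = 6(Δ_0 - S'(-1)) = -72 and h_3·m_3 + 2h_3·m_4 = 6(S'(5) - Δ_3) = 75.
Solving: m_0 = -3659/84, m_1 = 635/42, m_2 = 157/12, m_3 = -416/21, m_4 = 2407/84.
On [-1, 0], S(x) = 7 + 4·(x + 1) - 3659/168·(x + 1)² + 1643/168·(x + 1)³.
With (x + 1) = 1/3: S(-2/3) = 14233/2268.

6.2756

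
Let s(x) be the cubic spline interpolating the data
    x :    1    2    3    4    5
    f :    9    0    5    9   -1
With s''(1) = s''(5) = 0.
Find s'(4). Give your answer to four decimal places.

-3.1429

With m_i denoting the second derivative at x_i, h_i = 1, 1, 1, 1, and Δ_i = (y_(i+1) − y_i)/h_i = -9, 5, 4, -10:
  1·m_0 + 4·m_1 + 1·m_2 = 6(Δ_1 - Δ_0) = 84
  1·m_1 + 4·m_2 + 1·m_3 = 6(Δ_2 - Δ_1) = -6
  1·m_2 + 4·m_3 + 1·m_4 = 6(Δ_3 - Δ_2) = -84
Natural end conditions: m_0 = m_4 = 0.
Hence m_0 = 0, m_1 = 150/7, m_2 = -12/7, m_3 = -144/7, m_4 = 0.
On [4, 5], s'(x) = b_3 + 2c_3·(x - 4) + 3d_3·(x - 4)² with b_3 = Δ_3 - h_3(2m_3 + m_4)/6 = -22/7, c_3 = m_3/2 = -72/7, d_3 = (m_4 - m_3)/(6h_3) = 24/7. So s'(4) = -22/7.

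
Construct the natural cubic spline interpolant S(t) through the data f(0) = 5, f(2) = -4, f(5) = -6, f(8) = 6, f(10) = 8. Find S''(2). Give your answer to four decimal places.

1.5206

With M_i denoting the second derivative at x_i, h_i = 2, 3, 3, 2, and Δ_i = (y_(i+1) − y_i)/h_i = -9/2, -2/3, 4, 1:
  2·M_0 + 10·M_1 + 3·M_2 = 6(Δ_1 - Δ_0) = 23
  3·M_1 + 12·M_2 + 3·M_3 = 6(Δ_2 - Δ_1) = 28
  3·M_2 + 10·M_3 + 2·M_4 = 6(Δ_3 - Δ_2) = -18
Natural end conditions: M_0 = M_4 = 0.
Forward elimination and back-substitution give M_0 = 0, M_1 = 517/340, M_2 = 265/102, M_3 = -877/340, M_4 = 0.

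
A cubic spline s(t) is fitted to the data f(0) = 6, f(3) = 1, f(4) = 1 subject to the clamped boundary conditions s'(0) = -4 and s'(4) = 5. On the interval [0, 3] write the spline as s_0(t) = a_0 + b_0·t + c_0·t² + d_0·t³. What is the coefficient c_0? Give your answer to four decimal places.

With σ_i denoting the second derivative at x_i, h_i = 3, 1, and Δ_i = (y_(i+1) − y_i)/h_i = -5/3, 0:
  3·σ_0 + 8·σ_1 + 1·σ_2 = 6(Δ_1 - Δ_0) = 10
Clamped end conditions give two more equations: 2h_0·σ_0 + h_0·σ_1 = 6(Δ_0 - s'(0)) = 14 and h_1·σ_1 + 2h_1·σ_2 = 6(s'(4) - Δ_1) = 30.
Solving: σ_0 = 10/3, σ_1 = -2, σ_2 = 16.
On [0, 3], with s_0(t) = a_0 + b_0·t + c_0·t² + d_0·t³: c_0 = σ_0/2 = 5/3, d_0 = (σ_1 - σ_0)/(6h_0) = -8/27, b_0 = Δ_0 - h_0(2σ_0 + σ_1)/6 = -4.

1.6667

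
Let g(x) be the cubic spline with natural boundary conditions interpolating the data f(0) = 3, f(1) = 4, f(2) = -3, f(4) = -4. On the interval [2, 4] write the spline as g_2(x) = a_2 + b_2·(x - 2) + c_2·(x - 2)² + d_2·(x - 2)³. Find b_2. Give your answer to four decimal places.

-6.4130

Let m_i = g''(x_i). Step sizes h_i = 1, 1, 2; slopes of the chords Δ_i = (y_(i+1) - y_i)/h_i = 1, -7, -1/2.
  1·m_0 + 4·m_1 + 1·m_2 = 6(Δ_1 - Δ_0) = -48
  1·m_1 + 6·m_2 + 2·m_3 = 6(Δ_2 - Δ_1) = 39
Natural end conditions: m_0 = m_3 = 0.
Forward elimination and back-substitution give m_0 = 0, m_1 = -327/23, m_2 = 204/23, m_3 = 0.
On [2, 4], with g_2(x) = a_2 + b_2·(x - 2) + c_2·(x - 2)² + d_2·(x - 2)³: c_2 = m_2/2 = 102/23, d_2 = (m_3 - m_2)/(6h_2) = -17/23, b_2 = Δ_2 - h_2(2m_2 + m_3)/6 = -295/46.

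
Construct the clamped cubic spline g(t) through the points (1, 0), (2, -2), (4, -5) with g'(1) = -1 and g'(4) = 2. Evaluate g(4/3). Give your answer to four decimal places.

-0.4630

Put M_i = g'' at the i-th knot. Here h = (1, 2) and Δ = (-2, -3/2), so the interior equations h_(i-1)·M_(i-1) + 2(h_(i-1)+h_i)·M_i + h_i·M_(i+1) = 6(Δ_i − Δ_(i-1)) read
  1·M_0 + 6·M_1 + 2·M_2 = 6(Δ_1 - Δ_0) = 3
Clamped end conditions give two more equations: 2h_0·M_0 + h_0·M_1 = 6(Δ_0 - g'(1)) = -6 and h_1·M_1 + 2h_1·M_2 = 6(g'(4) - Δ_1) = 21.
Forward elimination and back-substitution give M_0 = -5/2, M_1 = -1, M_2 = 23/4.
On [1, 2], g(t) = 0 - 1·(t - 1) - 5/4·(t - 1)² + 1/4·(t - 1)³.
With (t - 1) = 1/3: g(4/3) = -25/54.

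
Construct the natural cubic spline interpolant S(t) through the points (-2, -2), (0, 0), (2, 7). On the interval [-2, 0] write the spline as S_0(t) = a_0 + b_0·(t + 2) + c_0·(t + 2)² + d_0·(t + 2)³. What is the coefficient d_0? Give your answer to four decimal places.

Let M_i = S''(x_i). Step sizes h_i = 2, 2; slopes of the chords Δ_i = (y_(i+1) - y_i)/h_i = 1, 7/2.
  2·M_0 + 8·M_1 + 2·M_2 = 6(Δ_1 - Δ_0) = 15
Natural end conditions: M_0 = M_2 = 0.
Forward elimination and back-substitution give M_0 = 0, M_1 = 15/8, M_2 = 0.
On [-2, 0], with S_0(t) = a_0 + b_0·(t + 2) + c_0·(t + 2)² + d_0·(t + 2)³: c_0 = M_0/2 = 0, d_0 = (M_1 - M_0)/(6h_0) = 5/32, b_0 = Δ_0 - h_0(2M_0 + M_1)/6 = 3/8.

0.1563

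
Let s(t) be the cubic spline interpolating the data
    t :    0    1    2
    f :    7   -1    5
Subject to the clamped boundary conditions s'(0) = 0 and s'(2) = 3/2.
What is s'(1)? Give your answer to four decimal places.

Let M_i = s''(x_i). Step sizes h_i = 1, 1; slopes of the chords Δ_i = (y_(i+1) - y_i)/h_i = -8, 6.
  1·M_0 + 4·M_1 + 1·M_2 = 6(Δ_1 - Δ_0) = 84
Clamped end conditions give two more equations: 2h_0·M_0 + h_0·M_1 = 6(Δ_0 - s'(0)) = -48 and h_1·M_1 + 2h_1·M_2 = 6(s'(2) - Δ_1) = -27.
Solving the tridiagonal system: M_0 = -177/4, M_1 = 81/2, M_2 = -135/4.
On [1, 2], s'(t) = b_1 + 2c_1·(t - 1) + 3d_1·(t - 1)² with b_1 = Δ_1 - h_1(2M_1 + M_2)/6 = -15/8, c_1 = M_1/2 = 81/4, d_1 = (M_2 - M_1)/(6h_1) = -99/8. So s'(1) = -15/8.

-1.8750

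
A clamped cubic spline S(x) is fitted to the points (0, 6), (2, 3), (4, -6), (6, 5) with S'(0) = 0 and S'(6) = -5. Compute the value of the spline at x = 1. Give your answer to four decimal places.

Let m_i = S''(x_i). Step sizes h_i = 2, 2, 2; slopes of the chords Δ_i = (y_(i+1) - y_i)/h_i = -3/2, -9/2, 11/2.
  2·m_0 + 8·m_1 + 2·m_2 = 6(Δ_1 - Δ_0) = -18
  2·m_1 + 8·m_2 + 2·m_3 = 6(Δ_2 - Δ_1) = 60
Clamped end conditions give two more equations: 2h_0·m_0 + h_0·m_1 = 6(Δ_0 - S'(0)) = -9 and h_2·m_2 + 2h_2·m_3 = 6(S'(6) - Δ_2) = -63.
Solving the tridiagonal system: m_0 = 5/6, m_1 = -37/6, m_2 = 89/6, m_3 = -139/6.
On [0, 2], S(x) = 6 + 0·x + 5/12·x² - 7/12·x³.
With x = 1: S(1) = 35/6.

5.8333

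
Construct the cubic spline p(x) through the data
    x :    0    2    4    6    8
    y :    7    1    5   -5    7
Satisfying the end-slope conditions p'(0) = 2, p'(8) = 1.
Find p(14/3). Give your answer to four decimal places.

1.5476

With σ_i denoting the second derivative at x_i, h_i = 2, 2, 2, 2, and Δ_i = (y_(i+1) − y_i)/h_i = -3, 2, -5, 6:
  2·σ_0 + 8·σ_1 + 2·σ_2 = 6(Δ_1 - Δ_0) = 30
  2·σ_1 + 8·σ_2 + 2·σ_3 = 6(Δ_2 - Δ_1) = -42
  2·σ_2 + 8·σ_3 + 2·σ_4 = 6(Δ_3 - Δ_2) = 66
Clamped end conditions give two more equations: 2h_0·σ_0 + h_0·σ_1 = 6(Δ_0 - p'(0)) = -30 and h_3·σ_3 + 2h_3·σ_4 = 6(p'(8) - Δ_3) = -30.
Forward elimination and back-substitution give σ_0 = -691/56, σ_1 = 271/28, σ_2 = -91/8, σ_3 = 415/28, σ_4 = -835/56.
On [4, 6], p(x) = 5 - 33/14·(x - 4) - 91/16·(x - 4)² + 489/224·(x - 4)³.
With (x - 4) = 2/3: p(14/3) = 65/42.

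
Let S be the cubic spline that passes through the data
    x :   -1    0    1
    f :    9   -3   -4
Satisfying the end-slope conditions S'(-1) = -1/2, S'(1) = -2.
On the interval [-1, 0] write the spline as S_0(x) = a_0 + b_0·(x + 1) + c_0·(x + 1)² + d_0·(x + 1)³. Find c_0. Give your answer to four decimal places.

With σ_i denoting the second derivative at x_i, h_i = 1, 1, and Δ_i = (y_(i+1) − y_i)/h_i = -12, -1:
  1·σ_0 + 4·σ_1 + 1·σ_2 = 6(Δ_1 - Δ_0) = 66
Clamped end conditions give two more equations: 2h_0·σ_0 + h_0·σ_1 = 6(Δ_0 - S'(-1)) = -69 and h_1·σ_1 + 2h_1·σ_2 = 6(S'(1) - Δ_1) = -6.
Forward elimination and back-substitution give σ_0 = -207/4, σ_1 = 69/2, σ_2 = -81/4.
On [-1, 0], with S_0(x) = a_0 + b_0·(x + 1) + c_0·(x + 1)² + d_0·(x + 1)³: c_0 = σ_0/2 = -207/8, d_0 = (σ_1 - σ_0)/(6h_0) = 115/8, b_0 = Δ_0 - h_0(2σ_0 + σ_1)/6 = -1/2.

-25.8750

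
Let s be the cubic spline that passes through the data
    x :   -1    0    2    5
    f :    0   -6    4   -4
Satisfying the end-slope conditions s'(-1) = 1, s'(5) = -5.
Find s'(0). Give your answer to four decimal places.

Let m_i = s''(x_i). Step sizes h_i = 1, 2, 3; slopes of the chords Δ_i = (y_(i+1) - y_i)/h_i = -6, 5, -8/3.
  1·m_0 + 6·m_1 + 2·m_2 = 6(Δ_1 - Δ_0) = 66
  2·m_1 + 10·m_2 + 3·m_3 = 6(Δ_2 - Δ_1) = -46
Clamped end conditions give two more equations: 2h_0·m_0 + h_0·m_1 = 6(Δ_0 - s'(-1)) = -42 and h_2·m_2 + 2h_2·m_3 = 6(s'(5) - Δ_2) = -14.
Forward elimination and back-substitution give m_0 = -1742/57, m_1 = 1090/57, m_2 = -518/57, m_3 = 42/19.
On [0, 2], s'(x) = b_1 + 2c_1·x + 3d_1·x² with b_1 = Δ_1 - h_1(2m_1 + m_2)/6 = -269/57, c_1 = m_1/2 = 545/57, d_1 = (m_2 - m_1)/(6h_1) = -134/57. So s'(0) = -269/57.

-4.7193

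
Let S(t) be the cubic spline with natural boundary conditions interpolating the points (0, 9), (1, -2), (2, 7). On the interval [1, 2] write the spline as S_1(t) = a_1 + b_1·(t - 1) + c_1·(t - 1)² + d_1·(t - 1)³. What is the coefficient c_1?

Write M_i for S''(x_i). With h_i = 1, 1 and divided differences Δ_i = -11, 9, the continuity of S' gives the tridiagonal system
  1·M_0 + 4·M_1 + 1·M_2 = 6(Δ_1 - Δ_0) = 120
Natural end conditions: M_0 = M_2 = 0.
Hence M_0 = 0, M_1 = 30, M_2 = 0.
On [1, 2], with S_1(t) = a_1 + b_1·(t - 1) + c_1·(t - 1)² + d_1·(t - 1)³: c_1 = M_1/2 = 15, d_1 = (M_2 - M_1)/(6h_1) = -5, b_1 = Δ_1 - h_1(2M_1 + M_2)/6 = -1.

15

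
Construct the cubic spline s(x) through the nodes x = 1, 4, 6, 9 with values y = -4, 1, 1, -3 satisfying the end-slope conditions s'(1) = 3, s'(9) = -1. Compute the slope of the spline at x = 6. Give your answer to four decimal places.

-0.7912

With σ_i denoting the second derivative at x_i, h_i = 3, 2, 3, and Δ_i = (y_(i+1) − y_i)/h_i = 5/3, 0, -4/3:
  3·σ_0 + 10·σ_1 + 2·σ_2 = 6(Δ_1 - Δ_0) = -10
  2·σ_1 + 10·σ_2 + 3·σ_3 = 6(Δ_2 - Δ_1) = -8
Clamped end conditions give two more equations: 2h_0·σ_0 + h_0·σ_1 = 6(Δ_0 - s'(1)) = -8 and h_2·σ_2 + 2h_2·σ_3 = 6(s'(9) - Δ_2) = 2.
Solving the tridiagonal system: σ_0 = -298/273, σ_1 = -44/91, σ_2 = -86/91, σ_3 = 220/273.
On [6, 9], s'(x) = b_2 + 2c_2·(x - 6) + 3d_2·(x - 6)² with b_2 = Δ_2 - h_2(2σ_2 + σ_3)/6 = -72/91, c_2 = σ_2/2 = -43/91, d_2 = (σ_3 - σ_2)/(6h_2) = 239/2457. So s'(6) = -72/91.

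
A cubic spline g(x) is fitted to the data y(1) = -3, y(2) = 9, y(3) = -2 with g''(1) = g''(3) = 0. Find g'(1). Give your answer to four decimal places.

17.7500

Write σ_i for g''(x_i). With h_i = 1, 1 and divided differences Δ_i = 12, -11, the continuity of g' gives the tridiagonal system
  1·σ_0 + 4·σ_1 + 1·σ_2 = 6(Δ_1 - Δ_0) = -138
Natural end conditions: σ_0 = σ_2 = 0.
Forward elimination and back-substitution give σ_0 = 0, σ_1 = -69/2, σ_2 = 0.
On [1, 2], g'(x) = b_0 + 2c_0·(x - 1) + 3d_0·(x - 1)² with b_0 = Δ_0 - h_0(2σ_0 + σ_1)/6 = 71/4, c_0 = σ_0/2 = 0, d_0 = (σ_1 - σ_0)/(6h_0) = -23/4. So g'(1) = 71/4.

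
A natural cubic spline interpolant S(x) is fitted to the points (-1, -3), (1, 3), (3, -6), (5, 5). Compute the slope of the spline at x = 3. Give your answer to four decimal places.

With σ_i denoting the second derivative at x_i, h_i = 2, 2, 2, and Δ_i = (y_(i+1) − y_i)/h_i = 3, -9/2, 11/2:
  2·σ_0 + 8·σ_1 + 2·σ_2 = 6(Δ_1 - Δ_0) = -45
  2·σ_1 + 8·σ_2 + 2·σ_3 = 6(Δ_2 - Δ_1) = 60
Natural end conditions: σ_0 = σ_3 = 0.
Solving the tridiagonal system: σ_0 = 0, σ_1 = -8, σ_2 = 19/2, σ_3 = 0.
On [3, 5], S'(x) = b_2 + 2c_2·(x - 3) + 3d_2·(x - 3)² with b_2 = Δ_2 - h_2(2σ_2 + σ_3)/6 = -5/6, c_2 = σ_2/2 = 19/4, d_2 = (σ_3 - σ_2)/(6h_2) = -19/24. So S'(3) = -5/6.

-0.8333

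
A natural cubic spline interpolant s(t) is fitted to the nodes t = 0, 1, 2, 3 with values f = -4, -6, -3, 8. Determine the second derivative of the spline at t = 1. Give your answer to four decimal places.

4.8000

Let M_i = s''(x_i). Step sizes h_i = 1, 1, 1; slopes of the chords Δ_i = (y_(i+1) - y_i)/h_i = -2, 3, 11.
  1·M_0 + 4·M_1 + 1·M_2 = 6(Δ_1 - Δ_0) = 30
  1·M_1 + 4·M_2 + 1·M_3 = 6(Δ_2 - Δ_1) = 48
Natural end conditions: M_0 = M_3 = 0.
Solving the tridiagonal system: M_0 = 0, M_1 = 24/5, M_2 = 54/5, M_3 = 0.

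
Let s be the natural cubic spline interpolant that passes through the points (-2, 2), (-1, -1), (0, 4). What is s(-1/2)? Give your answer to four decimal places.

0.7500

Write σ_i for s''(x_i). With h_i = 1, 1 and divided differences Δ_i = -3, 5, the continuity of s' gives the tridiagonal system
  1·σ_0 + 4·σ_1 + 1·σ_2 = 6(Δ_1 - Δ_0) = 48
Natural end conditions: σ_0 = σ_2 = 0.
Solving: σ_0 = 0, σ_1 = 12, σ_2 = 0.
On [-1, 0], s(t) = -1 + 1·(t + 1) + 6·(t + 1)² - 2·(t + 1)³.
With (t + 1) = 1/2: s(-1/2) = 3/4.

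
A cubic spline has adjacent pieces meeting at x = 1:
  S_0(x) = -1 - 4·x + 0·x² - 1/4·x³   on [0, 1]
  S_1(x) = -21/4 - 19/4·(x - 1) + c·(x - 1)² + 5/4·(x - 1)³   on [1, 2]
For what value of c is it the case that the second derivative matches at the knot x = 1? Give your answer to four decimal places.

-0.7500

S_0''(x) = 0 - 3/2·x, so S_0''(1) = -3/2. On the right, S_1''(1) = 2c, so c = -3/4.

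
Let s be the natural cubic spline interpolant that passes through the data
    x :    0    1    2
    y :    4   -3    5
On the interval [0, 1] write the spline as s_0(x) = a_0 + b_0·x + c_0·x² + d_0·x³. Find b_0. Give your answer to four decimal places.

Put σ_i = s'' at the i-th knot. Here h = (1, 1) and Δ = (-7, 8), so the interior equations h_(i-1)·σ_(i-1) + 2(h_(i-1)+h_i)·σ_i + h_i·σ_(i+1) = 6(Δ_i − Δ_(i-1)) read
  1·σ_0 + 4·σ_1 + 1·σ_2 = 6(Δ_1 - Δ_0) = 90
Natural end conditions: σ_0 = σ_2 = 0.
Solving: σ_0 = 0, σ_1 = 45/2, σ_2 = 0.
On [0, 1], with s_0(x) = a_0 + b_0·x + c_0·x² + d_0·x³: c_0 = σ_0/2 = 0, d_0 = (σ_1 - σ_0)/(6h_0) = 15/4, b_0 = Δ_0 - h_0(2σ_0 + σ_1)/6 = -43/4.

-10.7500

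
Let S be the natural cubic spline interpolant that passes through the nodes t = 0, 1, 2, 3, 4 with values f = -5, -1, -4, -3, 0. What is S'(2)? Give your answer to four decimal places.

-2.1250

Put m_i = S'' at the i-th knot. Here h = (1, 1, 1, 1) and Δ = (4, -3, 1, 3), so the interior equations h_(i-1)·m_(i-1) + 2(h_(i-1)+h_i)·m_i + h_i·m_(i+1) = 6(Δ_i − Δ_(i-1)) read
  1·m_0 + 4·m_1 + 1·m_2 = 6(Δ_1 - Δ_0) = -42
  1·m_1 + 4·m_2 + 1·m_3 = 6(Δ_2 - Δ_1) = 24
  1·m_2 + 4·m_3 + 1·m_4 = 6(Δ_3 - Δ_2) = 12
Natural end conditions: m_0 = m_4 = 0.
Hence m_0 = 0, m_1 = -51/4, m_2 = 9, m_3 = 3/4, m_4 = 0.
On [2, 3], S'(t) = b_2 + 2c_2·(t - 2) + 3d_2·(t - 2)² with b_2 = Δ_2 - h_2(2m_2 + m_3)/6 = -17/8, c_2 = m_2/2 = 9/2, d_2 = (m_3 - m_2)/(6h_2) = -11/8. So S'(2) = -17/8.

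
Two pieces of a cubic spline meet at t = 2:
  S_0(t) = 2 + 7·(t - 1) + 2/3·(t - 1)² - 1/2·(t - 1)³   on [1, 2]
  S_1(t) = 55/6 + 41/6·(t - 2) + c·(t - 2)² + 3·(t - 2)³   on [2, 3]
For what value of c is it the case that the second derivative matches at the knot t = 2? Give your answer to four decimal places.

-0.8333

S_0''(t) = 4/3 - 3·(t - 1), so S_0''(2) = -5/3. On the right, S_1''(2) = 2c, so c = -5/6.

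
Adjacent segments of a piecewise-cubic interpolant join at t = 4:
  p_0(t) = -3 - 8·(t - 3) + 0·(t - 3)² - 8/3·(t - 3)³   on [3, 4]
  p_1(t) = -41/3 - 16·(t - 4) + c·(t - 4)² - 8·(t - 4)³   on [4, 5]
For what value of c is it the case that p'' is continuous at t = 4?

-8

p_0''(t) = 0 - 16·(t - 3), so p_0''(4) = -16. On the right, p_1''(4) = 2c, so c = -8.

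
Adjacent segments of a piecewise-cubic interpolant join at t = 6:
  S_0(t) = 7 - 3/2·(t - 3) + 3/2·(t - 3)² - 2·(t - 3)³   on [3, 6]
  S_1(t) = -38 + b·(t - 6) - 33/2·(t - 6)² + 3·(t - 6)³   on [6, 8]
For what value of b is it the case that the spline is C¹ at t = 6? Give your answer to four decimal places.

-46.5000

S_0'(t) = -3/2 + 3·(t - 3) - 6·(t - 3)², so S_0'(6) = -93/2. On the right, S_1'(6) = b, so b = -93/2.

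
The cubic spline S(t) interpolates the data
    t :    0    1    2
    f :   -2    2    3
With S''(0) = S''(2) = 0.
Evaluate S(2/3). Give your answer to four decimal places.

Write m_i for S''(x_i). With h_i = 1, 1 and divided differences Δ_i = 4, 1, the continuity of S' gives the tridiagonal system
  1·m_0 + 4·m_1 + 1·m_2 = 6(Δ_1 - Δ_0) = -18
Natural end conditions: m_0 = m_2 = 0.
Forward elimination and back-substitution give m_0 = 0, m_1 = -9/2, m_2 = 0.
On [0, 1], S(t) = -2 + 19/4·t + 0·t² - 3/4·t³.
With t = 2/3: S(2/3) = 17/18.

0.9444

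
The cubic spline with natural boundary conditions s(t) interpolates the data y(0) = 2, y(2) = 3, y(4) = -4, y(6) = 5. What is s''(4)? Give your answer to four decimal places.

7.2000

Put M_i = s'' at the i-th knot. Here h = (2, 2, 2) and Δ = (1/2, -7/2, 9/2), so the interior equations h_(i-1)·M_(i-1) + 2(h_(i-1)+h_i)·M_i + h_i·M_(i+1) = 6(Δ_i − Δ_(i-1)) read
  2·M_0 + 8·M_1 + 2·M_2 = 6(Δ_1 - Δ_0) = -24
  2·M_1 + 8·M_2 + 2·M_3 = 6(Δ_2 - Δ_1) = 48
Natural end conditions: M_0 = M_3 = 0.
Solving: M_0 = 0, M_1 = -24/5, M_2 = 36/5, M_3 = 0.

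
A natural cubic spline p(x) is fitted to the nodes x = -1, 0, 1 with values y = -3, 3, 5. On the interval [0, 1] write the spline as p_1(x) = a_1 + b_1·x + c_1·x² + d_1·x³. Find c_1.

Write M_i for p''(x_i). With h_i = 1, 1 and divided differences Δ_i = 6, 2, the continuity of p' gives the tridiagonal system
  1·M_0 + 4·M_1 + 1·M_2 = 6(Δ_1 - Δ_0) = -24
Natural end conditions: M_0 = M_2 = 0.
Forward elimination and back-substitution give M_0 = 0, M_1 = -6, M_2 = 0.
On [0, 1], with p_1(x) = a_1 + b_1·x + c_1·x² + d_1·x³: c_1 = M_1/2 = -3, d_1 = (M_2 - M_1)/(6h_1) = 1, b_1 = Δ_1 - h_1(2M_1 + M_2)/6 = 4.

-3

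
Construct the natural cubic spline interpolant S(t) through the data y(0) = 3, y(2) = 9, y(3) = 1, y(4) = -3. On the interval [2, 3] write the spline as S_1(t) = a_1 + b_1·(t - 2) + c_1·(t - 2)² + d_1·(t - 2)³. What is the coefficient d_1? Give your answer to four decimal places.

3.6087

Write M_i for S''(x_i). With h_i = 2, 1, 1 and divided differences Δ_i = 3, -8, -4, the continuity of S' gives the tridiagonal system
  2·M_0 + 6·M_1 + 1·M_2 = 6(Δ_1 - Δ_0) = -66
  1·M_1 + 4·M_2 + 1·M_3 = 6(Δ_2 - Δ_1) = 24
Natural end conditions: M_0 = M_3 = 0.
Solving: M_0 = 0, M_1 = -288/23, M_2 = 210/23, M_3 = 0.
On [2, 3], with S_1(t) = a_1 + b_1·(t - 2) + c_1·(t - 2)² + d_1·(t - 2)³: c_1 = M_1/2 = -144/23, d_1 = (M_2 - M_1)/(6h_1) = 83/23, b_1 = Δ_1 - h_1(2M_1 + M_2)/6 = -123/23.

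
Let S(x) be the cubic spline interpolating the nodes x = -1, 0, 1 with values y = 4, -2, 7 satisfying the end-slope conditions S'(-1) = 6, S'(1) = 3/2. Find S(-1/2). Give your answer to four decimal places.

1.7031

Let σ_i = S''(x_i). Step sizes h_i = 1, 1; slopes of the chords Δ_i = (y_(i+1) - y_i)/h_i = -6, 9.
  1·σ_0 + 4·σ_1 + 1·σ_2 = 6(Δ_1 - Δ_0) = 90
Clamped end conditions give two more equations: 2h_0·σ_0 + h_0·σ_1 = 6(Δ_0 - S'(-1)) = -72 and h_1·σ_1 + 2h_1·σ_2 = 6(S'(1) - Δ_1) = -45.
Hence σ_0 = -243/4, σ_1 = 99/2, σ_2 = -189/4.
On [-1, 0], S(x) = 4 + 6·(x + 1) - 243/8·(x + 1)² + 147/8·(x + 1)³.
With (x + 1) = 1/2: S(-1/2) = 109/64.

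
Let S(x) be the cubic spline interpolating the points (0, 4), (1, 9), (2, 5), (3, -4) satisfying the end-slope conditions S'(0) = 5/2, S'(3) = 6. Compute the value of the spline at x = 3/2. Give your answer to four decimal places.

Put M_i = S'' at the i-th knot. Here h = (1, 1, 1) and Δ = (5, -4, -9), so the interior equations h_(i-1)·M_(i-1) + 2(h_(i-1)+h_i)·M_i + h_i·M_(i+1) = 6(Δ_i − Δ_(i-1)) read
  1·M_0 + 4·M_1 + 1·M_2 = 6(Δ_1 - Δ_0) = -54
  1·M_1 + 4·M_2 + 1·M_3 = 6(Δ_2 - Δ_1) = -30
Clamped end conditions give two more equations: 2h_0·M_0 + h_0·M_1 = 6(Δ_0 - S'(0)) = 15 and h_2·M_2 + 2h_2·M_3 = 6(S'(3) - Δ_2) = 90.
Hence M_0 = 206/15, M_1 = -187/15, M_2 = -268/15, M_3 = 809/15.
On [1, 2], S(x) = 9 + 47/15·(x - 1) - 187/30·(x - 1)² - 9/10·(x - 1)³.
With (x - 1) = 1/2: S(3/2) = 427/48.

8.8958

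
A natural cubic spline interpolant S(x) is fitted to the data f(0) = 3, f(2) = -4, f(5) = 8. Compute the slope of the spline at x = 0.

-5

With M_i denoting the second derivative at x_i, h_i = 2, 3, and Δ_i = (y_(i+1) − y_i)/h_i = -7/2, 4:
  2·M_0 + 10·M_1 + 3·M_2 = 6(Δ_1 - Δ_0) = 45
Natural end conditions: M_0 = M_2 = 0.
Forward elimination and back-substitution give M_0 = 0, M_1 = 9/2, M_2 = 0.
On [0, 2], S'(x) = b_0 + 2c_0·x + 3d_0·x² with b_0 = Δ_0 - h_0(2M_0 + M_1)/6 = -5, c_0 = M_0/2 = 0, d_0 = (M_1 - M_0)/(6h_0) = 3/8. So S'(0) = -5.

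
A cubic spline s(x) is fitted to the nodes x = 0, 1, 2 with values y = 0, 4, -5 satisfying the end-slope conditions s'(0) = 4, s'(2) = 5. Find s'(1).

Let σ_i = s''(x_i). Step sizes h_i = 1, 1; slopes of the chords Δ_i = (y_(i+1) - y_i)/h_i = 4, -9.
  1·σ_0 + 4·σ_1 + 1·σ_2 = 6(Δ_1 - Δ_0) = -78
Clamped end conditions give two more equations: 2h_0·σ_0 + h_0·σ_1 = 6(Δ_0 - s'(0)) = 0 and h_1·σ_1 + 2h_1·σ_2 = 6(s'(2) - Δ_1) = 84.
Solving the tridiagonal system: σ_0 = 20, σ_1 = -40, σ_2 = 62.
On [1, 2], s'(x) = b_1 + 2c_1·(x - 1) + 3d_1·(x - 1)² with b_1 = Δ_1 - h_1(2σ_1 + σ_2)/6 = -6, c_1 = σ_1/2 = -20, d_1 = (σ_2 - σ_1)/(6h_1) = 17. So s'(1) = -6.

-6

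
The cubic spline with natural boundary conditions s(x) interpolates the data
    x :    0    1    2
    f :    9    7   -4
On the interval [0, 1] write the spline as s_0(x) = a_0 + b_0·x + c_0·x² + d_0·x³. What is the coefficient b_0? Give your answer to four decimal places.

0.2500

With M_i denoting the second derivative at x_i, h_i = 1, 1, and Δ_i = (y_(i+1) − y_i)/h_i = -2, -11:
  1·M_0 + 4·M_1 + 1·M_2 = 6(Δ_1 - Δ_0) = -54
Natural end conditions: M_0 = M_2 = 0.
Solving: M_0 = 0, M_1 = -27/2, M_2 = 0.
On [0, 1], with s_0(x) = a_0 + b_0·x + c_0·x² + d_0·x³: c_0 = M_0/2 = 0, d_0 = (M_1 - M_0)/(6h_0) = -9/4, b_0 = Δ_0 - h_0(2M_0 + M_1)/6 = 1/4.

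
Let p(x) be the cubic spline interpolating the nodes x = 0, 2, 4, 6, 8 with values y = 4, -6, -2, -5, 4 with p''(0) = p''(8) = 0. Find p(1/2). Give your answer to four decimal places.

0.4537

Put m_i = p'' at the i-th knot. Here h = (2, 2, 2, 2) and Δ = (-5, 2, -3/2, 9/2), so the interior equations h_(i-1)·m_(i-1) + 2(h_(i-1)+h_i)·m_i + h_i·m_(i+1) = 6(Δ_i − Δ_(i-1)) read
  2·m_0 + 8·m_1 + 2·m_2 = 6(Δ_1 - Δ_0) = 42
  2·m_1 + 8·m_2 + 2·m_3 = 6(Δ_2 - Δ_1) = -21
  2·m_2 + 8·m_3 + 2·m_4 = 6(Δ_3 - Δ_2) = 36
Natural end conditions: m_0 = m_4 = 0.
Solving the tridiagonal system: m_0 = 0, m_1 = 375/56, m_2 = -81/14, m_3 = 333/56, m_4 = 0.
On [0, 2], p(x) = 4 - 405/56·x + 0·x² + 125/224·x³.
With x = 1/2: p(1/2) = 813/1792.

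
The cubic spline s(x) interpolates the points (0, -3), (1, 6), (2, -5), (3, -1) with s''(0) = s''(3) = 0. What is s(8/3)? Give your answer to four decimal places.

Put σ_i = s'' at the i-th knot. Here h = (1, 1, 1) and Δ = (9, -11, 4), so the interior equations h_(i-1)·σ_(i-1) + 2(h_(i-1)+h_i)·σ_i + h_i·σ_(i+1) = 6(Δ_i − Δ_(i-1)) read
  1·σ_0 + 4·σ_1 + 1·σ_2 = 6(Δ_1 - Δ_0) = -120
  1·σ_1 + 4·σ_2 + 1·σ_3 = 6(Δ_2 - Δ_1) = 90
Natural end conditions: σ_0 = σ_3 = 0.
Solving the tridiagonal system: σ_0 = 0, σ_1 = -38, σ_2 = 32, σ_3 = 0.
On [2, 3], s(x) = -5 - 20/3·(x - 2) + 16·(x - 2)² - 16/3·(x - 2)³.
With (x - 2) = 2/3: s(8/3) = -317/81.

-3.9136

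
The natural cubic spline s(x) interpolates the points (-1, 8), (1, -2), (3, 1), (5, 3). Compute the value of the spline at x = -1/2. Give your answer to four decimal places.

4.6719

Let m_i = s''(x_i). Step sizes h_i = 2, 2, 2; slopes of the chords Δ_i = (y_(i+1) - y_i)/h_i = -5, 3/2, 1.
  2·m_0 + 8·m_1 + 2·m_2 = 6(Δ_1 - Δ_0) = 39
  2·m_1 + 8·m_2 + 2·m_3 = 6(Δ_2 - Δ_1) = -3
Natural end conditions: m_0 = m_3 = 0.
Solving the tridiagonal system: m_0 = 0, m_1 = 53/10, m_2 = -17/10, m_3 = 0.
On [-1, 1], s(x) = 8 - 203/30·(x + 1) + 0·(x + 1)² + 53/120·(x + 1)³.
With (x + 1) = 1/2: s(-1/2) = 299/64.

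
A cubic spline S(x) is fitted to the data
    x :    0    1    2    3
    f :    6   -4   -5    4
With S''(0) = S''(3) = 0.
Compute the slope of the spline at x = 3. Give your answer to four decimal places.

Put m_i = S'' at the i-th knot. Here h = (1, 1, 1) and Δ = (-10, -1, 9), so the interior equations h_(i-1)·m_(i-1) + 2(h_(i-1)+h_i)·m_i + h_i·m_(i+1) = 6(Δ_i − Δ_(i-1)) read
  1·m_0 + 4·m_1 + 1·m_2 = 6(Δ_1 - Δ_0) = 54
  1·m_1 + 4·m_2 + 1·m_3 = 6(Δ_2 - Δ_1) = 60
Natural end conditions: m_0 = m_3 = 0.
Solving the tridiagonal system: m_0 = 0, m_1 = 52/5, m_2 = 62/5, m_3 = 0.
On [2, 3], S'(x) = b_2 + 2c_2·(x - 2) + 3d_2·(x - 2)² with b_2 = Δ_2 - h_2(2m_2 + m_3)/6 = 73/15, c_2 = m_2/2 = 31/5, d_2 = (m_3 - m_2)/(6h_2) = -31/15. So S'(3) = 166/15.

11.0667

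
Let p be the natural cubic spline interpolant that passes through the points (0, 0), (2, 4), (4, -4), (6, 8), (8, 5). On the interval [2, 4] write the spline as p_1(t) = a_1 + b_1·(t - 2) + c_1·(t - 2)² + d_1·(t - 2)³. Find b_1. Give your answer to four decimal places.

-2.9107

Let M_i = p''(x_i). Step sizes h_i = 2, 2, 2, 2; slopes of the chords Δ_i = (y_(i+1) - y_i)/h_i = 2, -4, 6, -3/2.
  2·M_0 + 8·M_1 + 2·M_2 = 6(Δ_1 - Δ_0) = -36
  2·M_1 + 8·M_2 + 2·M_3 = 6(Δ_2 - Δ_1) = 60
  2·M_2 + 8·M_3 + 2·M_4 = 6(Δ_3 - Δ_2) = -45
Natural end conditions: M_0 = M_4 = 0.
Forward elimination and back-substitution give M_0 = 0, M_1 = -825/112, M_2 = 321/28, M_3 = -951/112, M_4 = 0.
On [2, 4], with p_1(t) = a_1 + b_1·(t - 2) + c_1·(t - 2)² + d_1·(t - 2)³: c_1 = M_1/2 = -825/224, d_1 = (M_2 - M_1)/(6h_1) = 703/448, b_1 = Δ_1 - h_1(2M_1 + M_2)/6 = -163/56.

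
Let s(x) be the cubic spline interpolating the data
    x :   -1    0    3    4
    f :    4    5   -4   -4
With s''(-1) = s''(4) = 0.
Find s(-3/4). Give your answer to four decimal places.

With M_i denoting the second derivative at x_i, h_i = 1, 3, 1, and Δ_i = (y_(i+1) − y_i)/h_i = 1, -3, 0:
  1·M_0 + 8·M_1 + 3·M_2 = 6(Δ_1 - Δ_0) = -24
  3·M_1 + 8·M_2 + 1·M_3 = 6(Δ_2 - Δ_1) = 18
Natural end conditions: M_0 = M_3 = 0.
Solving: M_0 = 0, M_1 = -246/55, M_2 = 216/55, M_3 = 0.
On [-1, 0], s(x) = 4 + 96/55·(x + 1) + 0·(x + 1)² - 41/55·(x + 1)³.
With (x + 1) = 1/4: s(-3/4) = 3115/704.

4.4247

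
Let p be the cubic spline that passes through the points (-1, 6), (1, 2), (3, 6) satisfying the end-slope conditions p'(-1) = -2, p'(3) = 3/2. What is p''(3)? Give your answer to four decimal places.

-2.8750

Put σ_i = p'' at the i-th knot. Here h = (2, 2) and Δ = (-2, 2), so the interior equations h_(i-1)·σ_(i-1) + 2(h_(i-1)+h_i)·σ_i + h_i·σ_(i+1) = 6(Δ_i − Δ_(i-1)) read
  2·σ_0 + 8·σ_1 + 2·σ_2 = 6(Δ_1 - Δ_0) = 24
Clamped end conditions give two more equations: 2h_0·σ_0 + h_0·σ_1 = 6(Δ_0 - p'(-1)) = 0 and h_1·σ_1 + 2h_1·σ_2 = 6(p'(3) - Δ_1) = -3.
Solving the tridiagonal system: σ_0 = -17/8, σ_1 = 17/4, σ_2 = -23/8.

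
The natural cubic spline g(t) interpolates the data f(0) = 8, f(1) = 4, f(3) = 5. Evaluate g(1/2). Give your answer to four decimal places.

Put m_i = g'' at the i-th knot. Here h = (1, 2) and Δ = (-4, 1/2), so the interior equations h_(i-1)·m_(i-1) + 2(h_(i-1)+h_i)·m_i + h_i·m_(i+1) = 6(Δ_i − Δ_(i-1)) read
  1·m_0 + 6·m_1 + 2·m_2 = 6(Δ_1 - Δ_0) = 27
Natural end conditions: m_0 = m_2 = 0.
Solving: m_0 = 0, m_1 = 9/2, m_2 = 0.
On [0, 1], g(t) = 8 - 19/4·t + 0·t² + 3/4·t³.
With t = 1/2: g(1/2) = 183/32.

5.7188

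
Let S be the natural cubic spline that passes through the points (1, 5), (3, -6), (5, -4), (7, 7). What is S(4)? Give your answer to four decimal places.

-6.6500

Put M_i = S'' at the i-th knot. Here h = (2, 2, 2) and Δ = (-11/2, 1, 11/2), so the interior equations h_(i-1)·M_(i-1) + 2(h_(i-1)+h_i)·M_i + h_i·M_(i+1) = 6(Δ_i − Δ_(i-1)) read
  2·M_0 + 8·M_1 + 2·M_2 = 6(Δ_1 - Δ_0) = 39
  2·M_1 + 8·M_2 + 2·M_3 = 6(Δ_2 - Δ_1) = 27
Natural end conditions: M_0 = M_3 = 0.
Hence M_0 = 0, M_1 = 43/10, M_2 = 23/10, M_3 = 0.
On [3, 5], S(t) = -6 - 79/30·(t - 3) + 43/20·(t - 3)² - 1/6·(t - 3)³.
With (t - 3) = 1: S(4) = -133/20.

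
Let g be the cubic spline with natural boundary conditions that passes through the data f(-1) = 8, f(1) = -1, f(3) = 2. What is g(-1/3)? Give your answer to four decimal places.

4.1111

Write M_i for g''(x_i). With h_i = 2, 2 and divided differences Δ_i = -9/2, 3/2, the continuity of g' gives the tridiagonal system
  2·M_0 + 8·M_1 + 2·M_2 = 6(Δ_1 - Δ_0) = 36
Natural end conditions: M_0 = M_2 = 0.
Forward elimination and back-substitution give M_0 = 0, M_1 = 9/2, M_2 = 0.
On [-1, 1], g(x) = 8 - 6·(x + 1) + 0·(x + 1)² + 3/8·(x + 1)³.
With (x + 1) = 2/3: g(-1/3) = 37/9.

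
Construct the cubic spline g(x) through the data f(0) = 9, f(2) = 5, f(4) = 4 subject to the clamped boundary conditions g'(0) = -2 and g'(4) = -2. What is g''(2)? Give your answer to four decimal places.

2.2500

Put M_i = g'' at the i-th knot. Here h = (2, 2) and Δ = (-2, -1/2), so the interior equations h_(i-1)·M_(i-1) + 2(h_(i-1)+h_i)·M_i + h_i·M_(i+1) = 6(Δ_i − Δ_(i-1)) read
  2·M_0 + 8·M_1 + 2·M_2 = 6(Δ_1 - Δ_0) = 9
Clamped end conditions give two more equations: 2h_0·M_0 + h_0·M_1 = 6(Δ_0 - g'(0)) = 0 and h_1·M_1 + 2h_1·M_2 = 6(g'(4) - Δ_1) = -9.
Forward elimination and back-substitution give M_0 = -9/8, M_1 = 9/4, M_2 = -27/8.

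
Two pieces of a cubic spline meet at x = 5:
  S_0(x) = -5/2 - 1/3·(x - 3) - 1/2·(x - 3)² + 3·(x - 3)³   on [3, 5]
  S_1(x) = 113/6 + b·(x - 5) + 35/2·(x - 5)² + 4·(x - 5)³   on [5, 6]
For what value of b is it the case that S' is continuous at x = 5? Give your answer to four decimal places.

33.6667

S_0'(x) = -1/3 - 1·(x - 3) + 9·(x - 3)², so S_0'(5) = 101/3. On the right, S_1'(5) = b, so b = 101/3.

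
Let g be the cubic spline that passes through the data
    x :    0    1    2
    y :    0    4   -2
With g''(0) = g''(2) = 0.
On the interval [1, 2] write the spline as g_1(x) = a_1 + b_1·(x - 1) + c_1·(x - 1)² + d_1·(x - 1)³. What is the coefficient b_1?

With M_i denoting the second derivative at x_i, h_i = 1, 1, and Δ_i = (y_(i+1) − y_i)/h_i = 4, -6:
  1·M_0 + 4·M_1 + 1·M_2 = 6(Δ_1 - Δ_0) = -60
Natural end conditions: M_0 = M_2 = 0.
Hence M_0 = 0, M_1 = -15, M_2 = 0.
On [1, 2], with g_1(x) = a_1 + b_1·(x - 1) + c_1·(x - 1)² + d_1·(x - 1)³: c_1 = M_1/2 = -15/2, d_1 = (M_2 - M_1)/(6h_1) = 5/2, b_1 = Δ_1 - h_1(2M_1 + M_2)/6 = -1.

-1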